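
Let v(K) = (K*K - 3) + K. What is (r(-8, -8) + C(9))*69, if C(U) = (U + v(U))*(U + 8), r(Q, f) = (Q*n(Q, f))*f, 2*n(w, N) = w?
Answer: 94944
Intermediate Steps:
n(w, N) = w/2
v(K) = -3 + K + K² (v(K) = (K² - 3) + K = (-3 + K²) + K = -3 + K + K²)
r(Q, f) = f*Q²/2 (r(Q, f) = (Q*(Q/2))*f = (Q²/2)*f = f*Q²/2)
C(U) = (8 + U)*(-3 + U² + 2*U) (C(U) = (U + (-3 + U + U²))*(U + 8) = (-3 + U² + 2*U)*(8 + U) = (8 + U)*(-3 + U² + 2*U))
(r(-8, -8) + C(9))*69 = ((½)*(-8)*(-8)² + (-24 + 9³ + 10*9² + 13*9))*69 = ((½)*(-8)*64 + (-24 + 729 + 10*81 + 117))*69 = (-256 + (-24 + 729 + 810 + 117))*69 = (-256 + 1632)*69 = 1376*69 = 94944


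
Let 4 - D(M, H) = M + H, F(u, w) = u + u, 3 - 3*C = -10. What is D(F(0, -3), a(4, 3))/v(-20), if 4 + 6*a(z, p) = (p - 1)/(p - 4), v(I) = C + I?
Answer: -15/47 ≈ -0.31915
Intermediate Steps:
C = 13/3 (C = 1 - ⅓*(-10) = 1 + 10/3 = 13/3 ≈ 4.3333)
F(u, w) = 2*u
v(I) = 13/3 + I
a(z, p) = -⅔ + (-1 + p)/(6*(-4 + p)) (a(z, p) = -⅔ + ((p - 1)/(p - 4))/6 = -⅔ + ((-1 + p)/(-4 + p))/6 = -⅔ + (-1 + p)/(6*(-4 + p)))
D(M, H) = 4 - H - M (D(M, H) = 4 - (M + H) = 4 - (H + M) = 4 + (-H - M) = 4 - H - M)
D(F(0, -3), a(4, 3))/v(-20) = (4 - (5 - 1*3)/(2*(-4 + 3)) - 2*0)/(13/3 - 20) = (4 - (5 - 3)/(2*(-1)) - 1*0)/(-47/3) = (4 - (-1)*2/2 + 0)*(-3/47) = (4 - 1*(-1) + 0)*(-3/47) = (4 + 1 + 0)*(-3/47) = 5*(-3/47) = -15/47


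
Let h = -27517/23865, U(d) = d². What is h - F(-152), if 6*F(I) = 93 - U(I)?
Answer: 60999157/15910 ≈ 3834.0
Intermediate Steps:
F(I) = 31/2 - I²/6 (F(I) = (93 - I²)/6 = 31/2 - I²/6)
h = -27517/23865 (h = -27517*1/23865 = -27517/23865 ≈ -1.1530)
h - F(-152) = -27517/23865 - (31/2 - ⅙*(-152)²) = -27517/23865 - (31/2 - ⅙*23104) = -27517/23865 - (31/2 - 11552/3) = -27517/23865 - 1*(-23011/6) = -27517/23865 + 23011/6 = 60999157/15910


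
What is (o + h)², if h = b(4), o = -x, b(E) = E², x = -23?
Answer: 1521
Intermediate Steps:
o = 23 (o = -1*(-23) = 23)
h = 16 (h = 4² = 16)
(o + h)² = (23 + 16)² = 39² = 1521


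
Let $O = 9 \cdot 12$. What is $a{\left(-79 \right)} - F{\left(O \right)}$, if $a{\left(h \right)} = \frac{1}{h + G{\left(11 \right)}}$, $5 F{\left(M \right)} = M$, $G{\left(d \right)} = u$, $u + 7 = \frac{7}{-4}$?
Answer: $- \frac{37928}{1755} \approx -21.611$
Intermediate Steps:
$O = 108$
$u = - \frac{35}{4}$ ($u = -7 + \frac{7}{-4} = -7 + 7 \left(- \frac{1}{4}\right) = -7 - \frac{7}{4} = - \frac{35}{4} \approx -8.75$)
$G{\left(d \right)} = - \frac{35}{4}$
$F{\left(M \right)} = \frac{M}{5}$
$a{\left(h \right)} = \frac{1}{- \frac{35}{4} + h}$ ($a{\left(h \right)} = \frac{1}{h - \frac{35}{4}} = \frac{1}{- \frac{35}{4} + h}$)
$a{\left(-79 \right)} - F{\left(O \right)} = \frac{4}{-35 + 4 \left(-79\right)} - \frac{1}{5} \cdot 108 = \frac{4}{-35 - 316} - \frac{108}{5} = \frac{4}{-351} - \frac{108}{5} = 4 \left(- \frac{1}{351}\right) - \frac{108}{5} = - \frac{4}{351} - \frac{108}{5} = - \frac{37928}{1755}$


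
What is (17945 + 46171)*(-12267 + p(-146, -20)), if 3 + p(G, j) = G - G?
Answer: -786703320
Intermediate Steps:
p(G, j) = -3 (p(G, j) = -3 + (G - G) = -3 + 0 = -3)
(17945 + 46171)*(-12267 + p(-146, -20)) = (17945 + 46171)*(-12267 - 3) = 64116*(-12270) = -786703320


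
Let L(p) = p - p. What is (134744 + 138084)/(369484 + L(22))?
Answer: 68207/92371 ≈ 0.73840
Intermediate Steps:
L(p) = 0
(134744 + 138084)/(369484 + L(22)) = (134744 + 138084)/(369484 + 0) = 272828/369484 = 272828*(1/369484) = 68207/92371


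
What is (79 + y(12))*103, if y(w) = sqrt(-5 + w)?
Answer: 8137 + 103*sqrt(7) ≈ 8409.5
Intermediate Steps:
(79 + y(12))*103 = (79 + sqrt(-5 + 12))*103 = (79 + sqrt(7))*103 = 8137 + 103*sqrt(7)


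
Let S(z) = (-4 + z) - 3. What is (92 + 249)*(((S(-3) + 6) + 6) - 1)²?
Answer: 341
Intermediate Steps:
S(z) = -7 + z
(92 + 249)*(((S(-3) + 6) + 6) - 1)² = (92 + 249)*((((-7 - 3) + 6) + 6) - 1)² = 341*(((-10 + 6) + 6) - 1)² = 341*((-4 + 6) - 1)² = 341*(2 - 1)² = 341*1² = 341*1 = 341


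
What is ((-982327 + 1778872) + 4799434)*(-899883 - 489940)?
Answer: -7777420321717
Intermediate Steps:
((-982327 + 1778872) + 4799434)*(-899883 - 489940) = (796545 + 4799434)*(-1389823) = 5595979*(-1389823) = -7777420321717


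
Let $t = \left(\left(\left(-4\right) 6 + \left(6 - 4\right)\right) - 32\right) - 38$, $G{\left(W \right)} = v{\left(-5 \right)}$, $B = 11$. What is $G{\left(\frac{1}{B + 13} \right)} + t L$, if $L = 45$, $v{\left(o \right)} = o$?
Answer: $-4145$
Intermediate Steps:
$G{\left(W \right)} = -5$
$t = -92$ ($t = \left(\left(-24 + \left(6 - 4\right)\right) - 32\right) - 38 = \left(\left(-24 + 2\right) - 32\right) - 38 = \left(-22 - 32\right) - 38 = -54 - 38 = -92$)
$G{\left(\frac{1}{B + 13} \right)} + t L = -5 - 4140 = -4145$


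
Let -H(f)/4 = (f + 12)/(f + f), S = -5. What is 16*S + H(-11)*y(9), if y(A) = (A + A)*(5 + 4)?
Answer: -556/11 ≈ -50.545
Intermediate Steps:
y(A) = 18*A (y(A) = (2*A)*9 = 18*A)
H(f) = -2*(12 + f)/f (H(f) = -4*(f + 12)/(f + f) = -4*(12 + f)/(2*f) = -4*(12 + f)*1/(2*f) = -2*(12 + f)/f)
16*S + H(-11)*y(9) = 16*(-5) + (-2 - 24/(-11))*(18*9) = -80 + (-2 - 24*(-1/11))*162 = -80 + (-2 + 24/11)*162 = -80 + (2/11)*162 = -80 + 324/11 = -556/11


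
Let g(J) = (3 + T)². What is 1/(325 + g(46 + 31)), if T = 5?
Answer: 1/389 ≈ 0.0025707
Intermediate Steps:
g(J) = 64 (g(J) = (3 + 5)² = 8² = 64)
1/(325 + g(46 + 31)) = 1/(325 + 64) = 1/389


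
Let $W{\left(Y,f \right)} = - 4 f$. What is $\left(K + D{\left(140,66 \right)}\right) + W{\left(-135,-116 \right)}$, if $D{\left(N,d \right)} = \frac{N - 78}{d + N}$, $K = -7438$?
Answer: $- \frac{718291}{103} \approx -6973.7$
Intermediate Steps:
$D{\left(N,d \right)} = \frac{-78 + N}{N + d}$
$\left(K + D{\left(140,66 \right)}\right) + W{\left(-135,-116 \right)} = \left(-7438 + \frac{-78 + 140}{140 + 66}\right) - -464 = \left(-7438 + \frac{1}{206} \cdot 62\right) + 464 = \left(-7438 + \frac{31}{103}\right) + 464 = - \frac{766083}{103} + 464 = - \frac{718291}{103}$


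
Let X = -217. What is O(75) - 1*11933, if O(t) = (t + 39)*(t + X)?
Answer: -28121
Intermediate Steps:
O(t) = (-217 + t)*(39 + t) (O(t) = (t + 39)*(t - 217) = (39 + t)*(-217 + t) = (-217 + t)*(39 + t))
O(75) - 1*11933 = (-8463 + 75² - 178*75) - 1*11933 = (-8463 + 5625 - 13350) - 11933 = -16188 - 11933 = -28121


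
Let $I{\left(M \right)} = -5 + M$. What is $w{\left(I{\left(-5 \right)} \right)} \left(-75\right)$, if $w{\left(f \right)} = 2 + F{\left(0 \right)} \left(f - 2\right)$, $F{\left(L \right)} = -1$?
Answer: $-1050$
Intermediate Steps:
$w{\left(f \right)} = 4 - f$ ($w{\left(f \right)} = 2 - \left(f - 2\right) = 2 - \left(-2 + f\right) = 4 - f$)
$w{\left(I{\left(-5 \right)} \right)} \left(-75\right) = \left(4 - \left(-5 - 5\right)\right) \left(-75\right) = \left(4 - -10\right) \left(-75\right) = \left(4 + 10\right) \left(-75\right) = 14 \left(-75\right) = -1050$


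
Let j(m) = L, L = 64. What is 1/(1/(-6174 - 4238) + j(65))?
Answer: 10412/666367 ≈ 0.015625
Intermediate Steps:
j(m) = 64
1/(1/(-6174 - 4238) + j(65)) = 1/(1/(-6174 - 4238) + 64) = 1/(1/(-10412) + 64) = 1/(-1/10412 + 64) = 1/(666367/10412) = 10412/666367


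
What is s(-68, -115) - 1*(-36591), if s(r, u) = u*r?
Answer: 44411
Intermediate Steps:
s(r, u) = r*u
s(-68, -115) - 1*(-36591) = -68*(-115) - 1*(-36591) = 7820 + 36591 = 44411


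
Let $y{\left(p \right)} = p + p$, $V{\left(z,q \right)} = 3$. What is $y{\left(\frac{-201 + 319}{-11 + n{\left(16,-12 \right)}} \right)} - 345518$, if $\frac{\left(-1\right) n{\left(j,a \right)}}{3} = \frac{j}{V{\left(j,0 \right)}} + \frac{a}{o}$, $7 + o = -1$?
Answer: $- \frac{21768106}{63} \approx -3.4553 \cdot 10^{5}$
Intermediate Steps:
$o = -8$ ($o = -7 - 1 = -8$)
$n{\left(j,a \right)} = - j + \frac{3 a}{8}$ ($n{\left(j,a \right)} = - 3 \left(\frac{j}{3} + \frac{a}{-8}\right) = - 3 \left(j \frac{1}{3} + a \left(- \frac{1}{8}\right)\right) = - 3 \left(\frac{j}{3} - \frac{a}{8}\right) = - 3 \left(- \frac{a}{8} + \frac{j}{3}\right) = - j + \frac{3 a}{8}$)
$y{\left(p \right)} = 2 p$
$y{\left(\frac{-201 + 319}{-11 + n{\left(16,-12 \right)}} \right)} - 345518 = 2 \frac{-201 + 319}{-11 + \left(\left(-1\right) 16 + \frac{3}{8} \left(-12\right)\right)} - 345518 = 2 \frac{118}{-11 - \frac{41}{2}} - 345518 = 2 \frac{118}{- \frac{63}{2}} - 345518 = 2 \cdot 118 \left(- \frac{2}{63}\right) - 345518 = 2 \left(- \frac{236}{63}\right) - 345518 = - \frac{472}{63} - 345518 = - \frac{21768106}{63}$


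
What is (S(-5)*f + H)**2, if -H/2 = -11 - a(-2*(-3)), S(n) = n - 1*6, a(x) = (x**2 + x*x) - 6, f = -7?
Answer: 53361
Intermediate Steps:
a(x) = -6 + 2*x**2 (a(x) = (x**2 + x**2) - 6 = 2*x**2 - 6 = -6 + 2*x**2)
S(n) = -6 + n (S(n) = n - 6 = -6 + n)
H = 154 (H = -2*(-11 - (-6 + 2*(-2*(-3))**2)) = -2*(-11 - (-6 + 2*6**2)) = -2*(-11 - (-6 + 2*36)) = -2*(-11 - (-6 + 72)) = -2*(-11 - 1*66) = -2*(-11 - 66) = -2*(-77) = 154)
(S(-5)*f + H)**2 = ((-6 - 5)*(-7) + 154)**2 = (-11*(-7) + 154)**2 = (77 + 154)**2 = 231**2 = 53361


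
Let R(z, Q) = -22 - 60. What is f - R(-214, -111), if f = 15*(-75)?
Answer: -1043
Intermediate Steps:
f = -1125
R(z, Q) = -82
f - R(-214, -111) = -1125 - 1*(-82) = -1125 + 82 = -1043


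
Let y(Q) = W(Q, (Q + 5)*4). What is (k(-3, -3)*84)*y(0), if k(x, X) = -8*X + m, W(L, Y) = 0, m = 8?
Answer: 0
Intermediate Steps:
y(Q) = 0
k(x, X) = 8 - 8*X (k(x, X) = -8*X + 8 = 8 - 8*X)
(k(-3, -3)*84)*y(0) = ((8 - 8*(-3))*84)*0 = ((8 + 24)*84)*0 = (32*84)*0 = 2688*0 = 0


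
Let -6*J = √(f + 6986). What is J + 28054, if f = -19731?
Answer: 28054 - I*√12745/6 ≈ 28054.0 - 18.816*I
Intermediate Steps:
J = -I*√12745/6 (J = -√(-19731 + 6986)/6 = -I*√12745/6 ≈ -18.816*I)
J + 28054 = -I*√12745/6 + 28054 = 28054 - I*√12745/6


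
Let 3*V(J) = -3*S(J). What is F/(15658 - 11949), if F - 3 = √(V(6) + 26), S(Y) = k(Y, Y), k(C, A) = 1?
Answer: 8/3709 ≈ 0.0021569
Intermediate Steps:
S(Y) = 1
V(J) = -1 (V(J) = (-3*1)/3 = (⅓)*(-3) = -1)
F = 8 (F = 3 + √(-1 + 26) = 3 + √25 = 3 + 5 = 8)
F/(15658 - 11949) = 8/(15658 - 11949) = 8/3709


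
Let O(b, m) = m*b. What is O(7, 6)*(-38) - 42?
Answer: -1638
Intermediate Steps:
O(b, m) = b*m
O(7, 6)*(-38) - 42 = (7*6)*(-38) - 42 = 42*(-38) - 42 = -1596 - 42 = -1638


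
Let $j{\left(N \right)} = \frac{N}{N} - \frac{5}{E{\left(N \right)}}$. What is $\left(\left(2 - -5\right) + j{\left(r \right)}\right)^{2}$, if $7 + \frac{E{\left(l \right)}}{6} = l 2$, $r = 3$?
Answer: $\frac{2809}{36} \approx 78.028$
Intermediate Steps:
$E{\left(l \right)} = -42 + 12 l$ ($E{\left(l \right)} = -42 + 6 l 2 = -42 + 6 \cdot 2 l = -42 + 12 l$)
$j{\left(N \right)} = 1 - \frac{5}{-42 + 12 N}$ ($j{\left(N \right)} = \frac{N}{N} - \frac{5}{-42 + 12 N} = 1 - \frac{5}{-42 + 12 N}$)
$\left(\left(2 - -5\right) + j{\left(r \right)}\right)^{2} = \left(\left(2 - -5\right) + \frac{-47 + 12 \cdot 3}{6 \left(-7 + 2 \cdot 3\right)}\right)^{2} = \left(\left(2 + 5\right) + \frac{-47 + 36}{6 \left(-7 + 6\right)}\right)^{2} = \left(7 + \frac{1}{6} \frac{1}{-1} \left(-11\right)\right)^{2} = \left(7 + \frac{1}{6} \left(-1\right) \left(-11\right)\right)^{2} = \left(7 + \frac{11}{6}\right)^{2} = \left(\frac{53}{6}\right)^{2} = \frac{2809}{36}$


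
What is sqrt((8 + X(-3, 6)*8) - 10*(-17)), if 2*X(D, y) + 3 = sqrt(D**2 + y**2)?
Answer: sqrt(166 + 12*sqrt(5)) ≈ 13.886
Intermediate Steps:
X(D, y) = -3/2 + sqrt(D**2 + y**2)/2
sqrt((8 + X(-3, 6)*8) - 10*(-17)) = sqrt((8 + (-3/2 + sqrt((-3)**2 + 6**2)/2)*8) - 10*(-17)) = sqrt((8 + (-3/2 + sqrt(9 + 36)/2)*8) + 170) = sqrt((8 + (-3/2 + sqrt(45)/2)*8) + 170) = sqrt((8 + (-3/2 + (3*sqrt(5))/2)*8) + 170) = sqrt((8 + (-3/2 + 3*sqrt(5)/2)*8) + 170) = sqrt((8 + (-12 + 12*sqrt(5))) + 170) = sqrt((-4 + 12*sqrt(5)) + 170) = sqrt(166 + 12*sqrt(5))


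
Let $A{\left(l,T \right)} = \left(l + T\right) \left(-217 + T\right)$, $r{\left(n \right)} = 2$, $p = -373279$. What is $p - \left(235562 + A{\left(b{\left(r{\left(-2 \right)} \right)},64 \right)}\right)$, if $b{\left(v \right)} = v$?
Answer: $-598743$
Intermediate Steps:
$A{\left(l,T \right)} = \left(-217 + T\right) \left(T + l\right)$ ($A{\left(l,T \right)} = \left(T + l\right) \left(-217 + T\right) = \left(-217 + T\right) \left(T + l\right)$)
$p - \left(235562 + A{\left(b{\left(r{\left(-2 \right)} \right)},64 \right)}\right) = -373279 - \left(239658 - 13888 - 306\right) = -373279 - 225464 = -598743$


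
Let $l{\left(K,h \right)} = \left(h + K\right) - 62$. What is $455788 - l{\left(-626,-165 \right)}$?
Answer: $456641$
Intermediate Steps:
$l{\left(K,h \right)} = -62 + K + h$ ($l{\left(K,h \right)} = \left(K + h\right) - 62 = -62 + K + h$)
$455788 - l{\left(-626,-165 \right)} = 455788 - \left(-62 - 626 - 165\right) = 455788 - -853 = 455788 + 853 = 456641$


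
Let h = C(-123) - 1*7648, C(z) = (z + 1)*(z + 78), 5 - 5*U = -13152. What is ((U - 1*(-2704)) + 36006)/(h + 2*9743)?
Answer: 206707/86640 ≈ 2.3858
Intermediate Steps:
U = 13157/5 (U = 1 - 1/5*(-13152) = 1 + 13152/5 = 13157/5 ≈ 2631.4)
C(z) = (1 + z)*(78 + z)
h = -2158 (h = (78 + (-123)**2 + 79*(-123)) - 1*7648 = (78 + 15129 - 9717) - 7648 = 5490 - 7648 = -2158)
((U - 1*(-2704)) + 36006)/(h + 2*9743) = ((13157/5 - 1*(-2704)) + 36006)/(-2158 + 2*9743) = ((13157/5 + 2704) + 36006)/(-2158 + 19486) = (26677/5 + 36006)/17328 = (206707/5)*(1/17328) = 206707/86640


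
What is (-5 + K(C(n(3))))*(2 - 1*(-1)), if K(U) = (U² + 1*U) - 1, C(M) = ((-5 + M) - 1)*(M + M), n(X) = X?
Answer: 900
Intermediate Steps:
C(M) = 2*M*(-6 + M) (C(M) = (-6 + M)*(2*M) = 2*M*(-6 + M))
K(U) = -1 + U + U² (K(U) = (U² + U) - 1 = (U + U²) - 1 = -1 + U + U²)
(-5 + K(C(n(3))))*(2 - 1*(-1)) = (-5 + (-1 + 2*3*(-6 + 3) + (2*3*(-6 + 3))²))*(2 - 1*(-1)) = (-5 + (-1 + 2*3*(-3) + (2*3*(-3))²))*(2 + 1) = (-5 + (-1 - 18 + (-18)²))*3 = (-5 + (-1 - 18 + 324))*3 = (-5 + 305)*3 = 300*3 = 900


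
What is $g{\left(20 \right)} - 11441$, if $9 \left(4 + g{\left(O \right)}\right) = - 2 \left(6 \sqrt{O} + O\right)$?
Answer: $- \frac{103045}{9} - \frac{8 \sqrt{5}}{3} \approx -11455.0$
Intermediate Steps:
$g{\left(O \right)} = -4 - \frac{4 \sqrt{O}}{3} - \frac{2 O}{9}$ ($g{\left(O \right)} = -4 + \frac{\left(-2\right) \left(6 \sqrt{O} + O\right)}{9} = -4 + \frac{\left(-2\right) \left(O + 6 \sqrt{O}\right)}{9} = -4 + \frac{- 12 \sqrt{O} - 2 O}{9} = -4 - \left(\frac{2 O}{9} + \frac{4 \sqrt{O}}{3}\right) = -4 - \frac{4 \sqrt{O}}{3} - \frac{2 O}{9}$)
$g{\left(20 \right)} - 11441 = \left(-4 - \frac{4 \sqrt{20}}{3} - \frac{40}{9}\right) - 11441 = \left(-4 - \frac{4 \cdot 2 \sqrt{5}}{3} - \frac{40}{9}\right) - 11441 = \left(-4 - \frac{8 \sqrt{5}}{3} - \frac{40}{9}\right) - 11441 = \left(- \frac{76}{9} - \frac{8 \sqrt{5}}{3}\right) - 11441 = - \frac{103045}{9} - \frac{8 \sqrt{5}}{3}$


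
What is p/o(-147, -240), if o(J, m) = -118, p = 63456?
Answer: -31728/59 ≈ -537.76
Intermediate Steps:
p/o(-147, -240) = 63456/(-118) = 63456*(-1/118) = -31728/59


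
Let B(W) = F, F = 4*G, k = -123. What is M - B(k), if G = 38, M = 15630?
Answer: 15478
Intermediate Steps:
F = 152 (F = 4*38 = 152)
B(W) = 152
M - B(k) = 15630 - 1*152 = 15630 - 152 = 15478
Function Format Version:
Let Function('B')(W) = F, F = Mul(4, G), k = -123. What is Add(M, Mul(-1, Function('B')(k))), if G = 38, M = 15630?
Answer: 15478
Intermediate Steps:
F = 152 (F = Mul(4, 38) = 152)
Function('B')(W) = 152
Add(M, Mul(-1, Function('B')(k))) = Add(15630, Mul(-1, 152)) = Add(15630, -152) = 15478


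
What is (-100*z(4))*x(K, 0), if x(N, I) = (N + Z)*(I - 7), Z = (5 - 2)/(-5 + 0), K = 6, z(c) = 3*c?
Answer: 45360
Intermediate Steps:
Z = -⅗ (Z = 3/(-5) = 3*(-⅕) = -⅗ ≈ -0.60000)
x(N, I) = (-7 + I)*(-⅗ + N) (x(N, I) = (N - ⅗)*(I - 7) = (-⅗ + N)*(-7 + I) = (-7 + I)*(-⅗ + N))
(-100*z(4))*x(K, 0) = (-300*4)*(21/5 - 7*6 - ⅗*0 + 0*6) = (-100*12)*(21/5 - 42 + 0 + 0) = -1200*(-189/5) = 45360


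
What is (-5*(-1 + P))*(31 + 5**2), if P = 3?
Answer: -560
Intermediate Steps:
(-5*(-1 + P))*(31 + 5**2) = (-5*(-1 + 3))*(31 + 5**2) = (-5*2)*(31 + 25) = -10*56 = -560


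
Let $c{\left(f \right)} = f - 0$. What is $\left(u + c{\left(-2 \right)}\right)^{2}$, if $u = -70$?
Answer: $5184$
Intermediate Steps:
$c{\left(f \right)} = f$ ($c{\left(f \right)} = f + 0 = f$)
$\left(u + c{\left(-2 \right)}\right)^{2} = \left(-70 - 2\right)^{2} = \left(-72\right)^{2} = 5184$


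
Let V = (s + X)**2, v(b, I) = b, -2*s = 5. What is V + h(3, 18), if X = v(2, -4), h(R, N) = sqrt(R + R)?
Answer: 1/4 + sqrt(6) ≈ 2.6995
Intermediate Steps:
h(R, N) = sqrt(2)*sqrt(R) (h(R, N) = sqrt(2*R) = sqrt(2)*sqrt(R))
s = -5/2 (s = -1/2*5 = -5/2 ≈ -2.5000)
X = 2
V = 1/4 (V = (-5/2 + 2)**2 = (-1/2)**2 = 1/4 ≈ 0.25000)
V + h(3, 18) = 1/4 + sqrt(2)*sqrt(3) = 1/4 + sqrt(6)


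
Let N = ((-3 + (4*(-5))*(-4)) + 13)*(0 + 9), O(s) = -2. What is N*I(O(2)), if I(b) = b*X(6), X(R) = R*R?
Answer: -58320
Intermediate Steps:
X(R) = R²
N = 810 (N = ((-3 - 20*(-4)) + 13)*9 = ((-3 + 80) + 13)*9 = (77 + 13)*9 = 90*9 = 810)
I(b) = 36*b (I(b) = b*6² = b*36 = 36*b)
N*I(O(2)) = 810*(36*(-2)) = 810*(-72) = -58320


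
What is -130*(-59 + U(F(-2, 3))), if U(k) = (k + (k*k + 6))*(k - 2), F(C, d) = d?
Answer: 5330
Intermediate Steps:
U(k) = (-2 + k)*(6 + k + k²) (U(k) = (k + (k² + 6))*(-2 + k) = (k + (6 + k²))*(-2 + k) = (6 + k + k²)*(-2 + k) = (-2 + k)*(6 + k + k²))
-130*(-59 + U(F(-2, 3))) = -130*(-59 + (-12 + 3³ - 1*3² + 4*3)) = -130*(-59 + (-12 + 27 - 1*9 + 12)) = -130*(-59 + (-12 + 27 - 9 + 12)) = -130*(-59 + 18) = -130*(-41) = 5330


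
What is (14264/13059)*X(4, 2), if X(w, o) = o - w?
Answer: -28528/13059 ≈ -2.1845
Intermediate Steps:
(14264/13059)*X(4, 2) = (14264/13059)*(2 - 1*4) = (14264*(1/13059))*(2 - 4) = (14264/13059)*(-2) = -28528/13059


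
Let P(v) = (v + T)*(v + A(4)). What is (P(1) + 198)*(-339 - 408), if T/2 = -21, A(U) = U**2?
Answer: 372753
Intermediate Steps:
T = -42 (T = 2*(-21) = -42)
P(v) = (-42 + v)*(16 + v) (P(v) = (v - 42)*(v + 4**2) = (-42 + v)*(v + 16) = (-42 + v)*(16 + v))
(P(1) + 198)*(-339 - 408) = ((-672 + 1**2 - 26*1) + 198)*(-339 - 408) = ((-672 + 1 - 26) + 198)*(-747) = (-697 + 198)*(-747) = -499*(-747) = 372753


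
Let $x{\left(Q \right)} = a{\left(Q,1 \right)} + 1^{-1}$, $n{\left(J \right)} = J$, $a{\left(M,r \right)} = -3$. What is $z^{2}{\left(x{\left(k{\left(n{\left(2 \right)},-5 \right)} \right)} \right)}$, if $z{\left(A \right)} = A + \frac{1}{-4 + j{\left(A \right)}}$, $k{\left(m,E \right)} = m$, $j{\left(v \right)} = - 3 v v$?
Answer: $\frac{1089}{256} \approx 4.2539$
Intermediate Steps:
$j{\left(v \right)} = - 3 v^{2}$
$x{\left(Q \right)} = -2$ ($x{\left(Q \right)} = -3 + 1^{-1} = -3 + 1 = -2$)
$z{\left(A \right)} = A + \frac{1}{-4 - 3 A^{2}}$
$z^{2}{\left(x{\left(k{\left(n{\left(2 \right)},-5 \right)} \right)} \right)} = \left(\frac{-1 + 3 \left(-2\right)^{3} + 4 \left(-2\right)}{4 + 3 \left(-2\right)^{2}}\right)^{2} = \left(\frac{-1 + 3 \left(-8\right) - 8}{4 + 3 \cdot 4}\right)^{2} = \left(\frac{-1 - 24 - 8}{4 + 12}\right)^{2} = \left(\frac{1}{16} \left(-33\right)\right)^{2} = \left(- \frac{33}{16}\right)^{2} = \frac{1089}{256}$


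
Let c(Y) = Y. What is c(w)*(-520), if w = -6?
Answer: 3120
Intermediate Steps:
c(w)*(-520) = -6*(-520) = 3120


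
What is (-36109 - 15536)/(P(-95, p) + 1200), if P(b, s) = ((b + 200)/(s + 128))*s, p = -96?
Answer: -3443/59 ≈ -58.356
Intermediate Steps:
P(b, s) = s*(200 + b)/(128 + s) (P(b, s) = ((200 + b)/(128 + s))*s = s*(200 + b)/(128 + s))
(-36109 - 15536)/(P(-95, p) + 1200) = (-36109 - 15536)/(-96*(200 - 95)/(128 - 96) + 1200) = -51645/(-96*105/32 + 1200) = -51645/(-96*1/32*105 + 1200) = -51645/(-315 + 1200) = -51645/885 = -51645*1/885 = -3443/59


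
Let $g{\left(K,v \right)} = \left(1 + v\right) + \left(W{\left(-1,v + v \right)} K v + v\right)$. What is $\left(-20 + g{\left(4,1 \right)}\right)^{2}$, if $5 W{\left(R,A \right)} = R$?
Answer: $\frac{7921}{25} \approx 316.84$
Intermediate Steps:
$W{\left(R,A \right)} = \frac{R}{5}$
$g{\left(K,v \right)} = 1 + 2 v - \frac{K v}{5}$ ($g{\left(K,v \right)} = \left(1 + v\right) + \left(\frac{1}{5} \left(-1\right) K v + v\right) = \left(1 + v\right) + \left(- \frac{K}{5} v + v\right) = \left(1 + v\right) - \left(- v + \frac{K v}{5}\right) = 1 + 2 v - \frac{K v}{5}$)
$\left(-20 + g{\left(4,1 \right)}\right)^{2} = \left(-20 + \left(1 + 2 \cdot 1 - \frac{4}{5} \cdot 1\right)\right)^{2} = \left(-20 + \left(1 + 2 - \frac{4}{5}\right)\right)^{2} = \left(-20 + \frac{11}{5}\right)^{2} = \left(- \frac{89}{5}\right)^{2} = \frac{7921}{25}$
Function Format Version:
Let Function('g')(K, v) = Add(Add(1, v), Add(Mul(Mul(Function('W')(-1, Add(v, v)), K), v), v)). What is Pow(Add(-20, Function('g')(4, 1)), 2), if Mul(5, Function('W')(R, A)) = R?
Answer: Rational(7921, 25) ≈ 316.84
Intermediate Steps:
Function('W')(R, A) = Mul(Rational(1, 5), R)
Function('g')(K, v) = Add(1, Mul(2, v), Mul(Rational(-1, 5), K, v)) (Function('g')(K, v) = Add(Add(1, v), Add(Mul(Mul(Mul(Rational(1, 5), -1), K), v), v)) = Add(Add(1, v), Add(Mul(Mul(Rational(-1, 5), K), v), v)) = Add(Add(1, v), Add(Mul(Rational(-1, 5), K, v), v)) = Add(Add(1, v), Add(v, Mul(Rational(-1, 5), K, v))) = Add(1, Mul(2, v), Mul(Rational(-1, 5), K, v)))
Pow(Add(-20, Function('g')(4, 1)), 2) = Pow(Add(-20, Add(1, Mul(2, 1), Mul(Rational(-1, 5), 4, 1))), 2) = Pow(Add(-20, Add(1, 2, Rational(-4, 5))), 2) = Pow(Add(-20, Rational(11, 5)), 2) = Pow(Rational(-89, 5), 2) = Rational(7921, 25)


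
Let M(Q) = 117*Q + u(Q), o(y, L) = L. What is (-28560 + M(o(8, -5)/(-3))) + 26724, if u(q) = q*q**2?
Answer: -44182/27 ≈ -1636.4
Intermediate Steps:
u(q) = q**3
M(Q) = Q**3 + 117*Q (M(Q) = 117*Q + Q**3 = Q**3 + 117*Q)
(-28560 + M(o(8, -5)/(-3))) + 26724 = (-28560 + (-5/(-3))*(117 + (-5/(-3))**2)) + 26724 = (-28560 + (-5*(-1/3))*(117 + (-5*(-1/3))**2)) + 26724 = (-28560 + 5*(117 + (5/3)**2)/3) + 26724 = (-28560 + 5*(117 + 25/9)/3) + 26724 = (-28560 + (5/3)*(1078/9)) + 26724 = (-28560 + 5390/27) + 26724 = -765730/27 + 26724 = -44182/27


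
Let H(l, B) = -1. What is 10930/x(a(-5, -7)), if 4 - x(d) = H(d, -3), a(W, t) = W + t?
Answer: 2186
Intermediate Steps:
x(d) = 5 (x(d) = 4 - 1*(-1) = 4 + 1 = 5)
10930/x(a(-5, -7)) = 10930/5 = 10930*(1/5) = 2186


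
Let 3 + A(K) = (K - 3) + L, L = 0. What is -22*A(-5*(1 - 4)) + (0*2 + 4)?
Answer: -194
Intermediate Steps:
A(K) = -6 + K (A(K) = -3 + ((K - 3) + 0) = -3 + ((-3 + K) + 0) = -3 + (-3 + K) = -6 + K)
-22*A(-5*(1 - 4)) + (0*2 + 4) = -22*(-6 - 5*(1 - 4)) + (0*2 + 4) = -22*(-6 - 5*(-3)) + (0 + 4) = -22*(-6 + 15) + 4 = -22*9 + 4 = -198 + 4 = -194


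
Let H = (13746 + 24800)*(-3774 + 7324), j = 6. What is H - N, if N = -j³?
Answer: 136838516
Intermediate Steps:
H = 136838300 (H = 38546*3550 = 136838300)
N = -216 (N = -1*6³ = -1*216 = -216)
H - N = 136838300 - 1*(-216) = 136838300 + 216 = 136838516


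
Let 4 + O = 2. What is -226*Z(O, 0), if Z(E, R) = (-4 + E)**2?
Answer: -8136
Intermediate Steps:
O = -2 (O = -4 + 2 = -2)
-226*Z(O, 0) = -226*(-4 - 2)**2 = -226*(-6)**2 = -226*36 = -8136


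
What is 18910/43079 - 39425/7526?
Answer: -1556072915/324212554 ≈ -4.7995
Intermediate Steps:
18910/43079 - 39425/7526 = -1556072915/324212554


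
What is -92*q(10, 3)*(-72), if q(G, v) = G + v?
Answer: 86112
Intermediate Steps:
-92*q(10, 3)*(-72) = -92*(10 + 3)*(-72) = -92*13*(-72) = -1196*(-72) = 86112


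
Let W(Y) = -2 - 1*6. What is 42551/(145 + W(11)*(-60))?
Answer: 42551/625 ≈ 68.082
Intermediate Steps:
W(Y) = -8 (W(Y) = -2 - 6 = -8)
42551/(145 + W(11)*(-60)) = 42551/(145 - 8*(-60)) = 42551/(145 + 480) = 42551/625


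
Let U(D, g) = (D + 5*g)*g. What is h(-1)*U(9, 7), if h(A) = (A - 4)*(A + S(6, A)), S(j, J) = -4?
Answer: 7700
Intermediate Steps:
h(A) = (-4 + A)² (h(A) = (A - 4)*(A - 4) = (-4 + A)*(-4 + A) = (-4 + A)²)
U(D, g) = g*(D + 5*g)
h(-1)*U(9, 7) = (16 + (-1)² - 8*(-1))*(7*(9 + 5*7)) = (16 + 1 + 8)*(7*(9 + 35)) = 25*(7*44) = 25*308 = 7700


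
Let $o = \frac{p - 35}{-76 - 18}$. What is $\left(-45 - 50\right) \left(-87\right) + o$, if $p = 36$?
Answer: $\frac{776909}{94} \approx 8265.0$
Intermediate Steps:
$o = - \frac{1}{94}$ ($o = \frac{36 - 35}{-76 - 18} = 1 \frac{1}{-94} = 1 \left(- \frac{1}{94}\right) = - \frac{1}{94} \approx -0.010638$)
$\left(-45 - 50\right) \left(-87\right) + o = \left(-45 - 50\right) \left(-87\right) - \frac{1}{94} = \left(-95\right) \left(-87\right) - \frac{1}{94} = 8265 - \frac{1}{94} = \frac{776909}{94}$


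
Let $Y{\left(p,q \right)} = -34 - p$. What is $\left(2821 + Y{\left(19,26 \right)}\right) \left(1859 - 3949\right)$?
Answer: $-5785120$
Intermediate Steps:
$\left(2821 + Y{\left(19,26 \right)}\right) \left(1859 - 3949\right) = \left(2821 - 53\right) \left(1859 - 3949\right) = \left(2821 - 53\right) \left(-2090\right) = 2768 \left(-2090\right) = -5785120$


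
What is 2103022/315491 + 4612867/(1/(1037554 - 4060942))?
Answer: -151723829172542566/10879 ≈ -1.3946e+13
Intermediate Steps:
2103022/315491 + 4612867/(1/(1037554 - 4060942)) = 2103022*(1/315491) + 4612867/(1/(-3023388)) = 72518/10879 + 4612867/(-1/3023388) = 72518/10879 + 4612867*(-3023388) = 72518/10879 - 13946486733396 = -151723829172542566/10879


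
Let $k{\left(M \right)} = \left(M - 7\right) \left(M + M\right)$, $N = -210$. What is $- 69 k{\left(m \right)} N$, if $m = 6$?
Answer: $-173880$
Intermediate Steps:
$k{\left(M \right)} = 2 M \left(-7 + M\right)$ ($k{\left(M \right)} = \left(-7 + M\right) 2 M = 2 M \left(-7 + M\right)$)
$- 69 k{\left(m \right)} N = - 69 \cdot 2 \cdot 6 \left(-7 + 6\right) \left(-210\right) = - 69 \cdot 2 \cdot 6 \left(-1\right) \left(-210\right) = \left(-69\right) \left(-12\right) \left(-210\right) = 828 \left(-210\right) = -173880$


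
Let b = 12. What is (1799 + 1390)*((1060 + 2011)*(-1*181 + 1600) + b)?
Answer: 13896899829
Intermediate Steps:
(1799 + 1390)*((1060 + 2011)*(-1*181 + 1600) + b) = (1799 + 1390)*((1060 + 2011)*(-1*181 + 1600) + 12) = 3189*(3071*(-181 + 1600) + 12) = 3189*(3071*1419 + 12) = 3189*(4357749 + 12) = 3189*4357761 = 13896899829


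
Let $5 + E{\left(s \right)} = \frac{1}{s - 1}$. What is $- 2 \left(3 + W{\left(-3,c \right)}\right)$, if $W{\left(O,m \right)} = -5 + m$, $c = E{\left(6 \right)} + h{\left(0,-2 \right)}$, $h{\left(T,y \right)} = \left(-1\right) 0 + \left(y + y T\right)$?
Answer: $\frac{88}{5} \approx 17.6$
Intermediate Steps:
$E{\left(s \right)} = -5 + \frac{1}{-1 + s}$ ($E{\left(s \right)} = -5 + \frac{1}{s - 1} = -5 + \frac{1}{-1 + s}$)
$h{\left(T,y \right)} = y + T y$ ($h{\left(T,y \right)} = 0 + \left(y + T y\right) = y + T y$)
$c = - \frac{34}{5}$ ($c = \frac{6 - 30}{-1 + 6} - 2 \left(1 + 0\right) = \frac{6 - 30}{5} - 2 = \frac{1}{5} \left(-24\right) - 2 = - \frac{24}{5} - 2 = - \frac{34}{5} \approx -6.8$)
$- 2 \left(3 + W{\left(-3,c \right)}\right) = - 2 \left(3 - \frac{59}{5}\right) = \left(-2\right) \left(- \frac{44}{5}\right) = \frac{88}{5}$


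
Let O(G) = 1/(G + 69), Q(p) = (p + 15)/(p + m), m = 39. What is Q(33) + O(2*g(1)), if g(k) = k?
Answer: 145/213 ≈ 0.68075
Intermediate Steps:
Q(p) = (15 + p)/(39 + p) (Q(p) = (p + 15)/(p + 39) = (15 + p)/(39 + p))
O(G) = 1/(69 + G)
Q(33) + O(2*g(1)) = (15 + 33)/(39 + 33) + 1/(69 + 2*1) = 48/72 + 1/(69 + 2) = (1/72)*48 + 1/71 = ⅔ + 1/71 = 145/213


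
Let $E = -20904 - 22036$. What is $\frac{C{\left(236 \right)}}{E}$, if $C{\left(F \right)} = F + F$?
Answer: $- \frac{118}{10735} \approx -0.010992$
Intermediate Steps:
$E = -42940$
$C{\left(F \right)} = 2 F$
$\frac{C{\left(236 \right)}}{E} = \frac{2 \cdot 236}{-42940} = 472 \left(- \frac{1}{42940}\right) = - \frac{118}{10735}$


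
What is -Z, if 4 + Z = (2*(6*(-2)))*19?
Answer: 460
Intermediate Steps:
Z = -460 (Z = -4 + (2*(6*(-2)))*19 = -4 + (2*(-12))*19 = -4 - 24*19 = -4 - 456 = -460)
-Z = -1*(-460) = 460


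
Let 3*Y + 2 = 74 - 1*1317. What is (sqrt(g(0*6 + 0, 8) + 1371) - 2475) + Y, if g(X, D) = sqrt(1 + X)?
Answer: -2890 + 14*sqrt(7) ≈ -2853.0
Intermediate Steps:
Y = -415 (Y = -2/3 + (74 - 1*1317)/3 = -2/3 + (74 - 1317)/3 = -2/3 + (1/3)*(-1243) = -2/3 - 1243/3 = -415)
(sqrt(g(0*6 + 0, 8) + 1371) - 2475) + Y = (sqrt(sqrt(1 + (0*6 + 0)) + 1371) - 2475) - 415 = (sqrt(sqrt(1 + (0 + 0)) + 1371) - 2475) - 415 = (sqrt(sqrt(1 + 0) + 1371) - 2475) - 415 = (sqrt(sqrt(1) + 1371) - 2475) - 415 = (sqrt(1 + 1371) - 2475) - 415 = (sqrt(1372) - 2475) - 415 = (14*sqrt(7) - 2475) - 415 = (-2475 + 14*sqrt(7)) - 415 = -2890 + 14*sqrt(7)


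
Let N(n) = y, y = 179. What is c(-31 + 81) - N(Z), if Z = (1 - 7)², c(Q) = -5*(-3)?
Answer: -164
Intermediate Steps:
c(Q) = 15
Z = 36 (Z = (-6)² = 36)
N(n) = 179
c(-31 + 81) - N(Z) = 15 - 1*179 = 15 - 179 = -164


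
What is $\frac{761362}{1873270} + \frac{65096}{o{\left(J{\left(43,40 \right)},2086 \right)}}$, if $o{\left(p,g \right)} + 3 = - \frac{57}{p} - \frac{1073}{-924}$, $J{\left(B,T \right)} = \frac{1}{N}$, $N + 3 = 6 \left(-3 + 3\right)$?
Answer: $\frac{230191362101}{597554015} \approx 385.22$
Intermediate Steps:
$N = -3$ ($N = -3 + 6 \left(-3 + 3\right) = -3 + 6 \cdot 0 = -3 + 0 = -3$)
$J{\left(B,T \right)} = - \frac{1}{3}$ ($J{\left(B,T \right)} = \frac{1}{-3} = - \frac{1}{3}$)
$o{\left(p,g \right)} = - \frac{1699}{924} - \frac{57}{p}$ ($o{\left(p,g \right)} = -3 - \left(- \frac{1073}{924} + \frac{57}{p}\right) = -3 + \left(- \frac{57}{p} + \frac{1073}{924}\right) = -3 + \left(\frac{1073}{924} - \frac{57}{p}\right) = - \frac{1699}{924} - \frac{57}{p}$)
$\frac{761362}{1873270} + \frac{65096}{o{\left(J{\left(43,40 \right)},2086 \right)}} = \frac{761362}{1873270} + \frac{65096}{- \frac{1699}{924} - \frac{57}{- \frac{1}{3}}} = 761362 \cdot \frac{1}{1873270} + \frac{65096}{- \frac{1699}{924} - -171} = \frac{7769}{19115} + \frac{65096}{- \frac{1699}{924} + 171} = \frac{7769}{19115} + \frac{65096}{\frac{156305}{924}} = \frac{7769}{19115} + 65096 \cdot \frac{924}{156305} = \frac{7769}{19115} + \frac{60148704}{156305} = \frac{230191362101}{597554015}$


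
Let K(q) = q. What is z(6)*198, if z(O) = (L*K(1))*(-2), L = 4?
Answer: -1584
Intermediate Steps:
z(O) = -8 (z(O) = (4*1)*(-2) = 4*(-2) = -8)
z(6)*198 = -8*198 = -1584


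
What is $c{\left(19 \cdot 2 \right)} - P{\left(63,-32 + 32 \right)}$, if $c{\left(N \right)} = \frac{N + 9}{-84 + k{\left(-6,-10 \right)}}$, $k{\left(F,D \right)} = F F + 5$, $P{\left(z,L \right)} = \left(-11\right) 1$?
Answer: $\frac{426}{43} \approx 9.907$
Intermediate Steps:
$P{\left(z,L \right)} = -11$
$k{\left(F,D \right)} = 5 + F^{2}$ ($k{\left(F,D \right)} = F^{2} + 5 = 5 + F^{2}$)
$c{\left(N \right)} = - \frac{9}{43} - \frac{N}{43}$ ($c{\left(N \right)} = \frac{N + 9}{-84 + \left(5 + \left(-6\right)^{2}\right)} = \frac{9 + N}{-84 + \left(5 + 36\right)} = \frac{9 + N}{-84 + 41} = \frac{9 + N}{-43} = \left(9 + N\right) \left(- \frac{1}{43}\right) = - \frac{9}{43} - \frac{N}{43}$)
$c{\left(19 \cdot 2 \right)} - P{\left(63,-32 + 32 \right)} = \left(- \frac{9}{43} - \frac{19 \cdot 2}{43}\right) - -11 = \left(- \frac{9}{43} - \frac{38}{43}\right) + 11 = - \frac{47}{43} + 11 = \frac{426}{43}$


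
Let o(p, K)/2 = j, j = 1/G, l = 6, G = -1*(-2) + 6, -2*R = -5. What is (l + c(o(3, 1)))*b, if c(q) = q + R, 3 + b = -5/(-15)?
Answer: -70/3 ≈ -23.333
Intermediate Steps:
R = 5/2 (R = -1/2*(-5) = 5/2 ≈ 2.5000)
b = -8/3 (b = -3 - 5/(-15) = -3 - 5*(-1/15) = -3 + 1/3 = -8/3 ≈ -2.6667)
G = 8 (G = 2 + 6 = 8)
j = 1/8 ≈ 0.12500
o(p, K) = 1/4 (o(p, K) = 2*(1/8) = 1/4)
c(q) = 5/2 + q (c(q) = q + 5/2 = 5/2 + q)
(l + c(o(3, 1)))*b = (6 + (5/2 + 1/4))*(-8/3) = (6 + 11/4)*(-8/3) = (35/4)*(-8/3) = -70/3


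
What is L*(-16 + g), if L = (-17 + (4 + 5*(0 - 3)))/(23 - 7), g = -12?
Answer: 49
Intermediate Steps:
L = -7/4 (L = (-17 + (4 + 5*(-3)))/16 = (-17 + (4 - 15))*(1/16) = (-17 - 11)*(1/16) = -28*1/16 = -7/4 ≈ -1.7500)
L*(-16 + g) = -7*(-16 - 12)/4 = -7/4*(-28) = 49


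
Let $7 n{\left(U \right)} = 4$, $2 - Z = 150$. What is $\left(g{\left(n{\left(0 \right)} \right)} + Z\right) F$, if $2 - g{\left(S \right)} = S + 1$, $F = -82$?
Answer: $\frac{84706}{7} \approx 12101.0$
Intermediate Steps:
$Z = -148$ ($Z = 2 - 150 = -148$)
$n{\left(U \right)} = \frac{4}{7}$ ($n{\left(U \right)} = \frac{1}{7} \cdot 4 = \frac{4}{7}$)
$g{\left(S \right)} = 1 - S$ ($g{\left(S \right)} = 2 - \left(S + 1\right) = 2 - \left(1 + S\right) = 1 - S$)
$\left(g{\left(n{\left(0 \right)} \right)} + Z\right) F = \left(\left(1 - \frac{4}{7}\right) - 148\right) \left(-82\right) = \left(\frac{3}{7} - 148\right) \left(-82\right) = \left(- \frac{1033}{7}\right) \left(-82\right) = \frac{84706}{7}$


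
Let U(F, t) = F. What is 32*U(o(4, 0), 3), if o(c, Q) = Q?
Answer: 0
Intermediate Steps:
32*U(o(4, 0), 3) = 32*0 = 0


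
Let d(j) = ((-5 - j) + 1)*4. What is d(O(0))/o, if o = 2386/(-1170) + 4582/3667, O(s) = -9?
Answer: -42903900/1694261 ≈ -25.323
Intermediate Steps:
o = -1694261/2145195 (o = 2386*(-1/1170) + 4582*(1/3667) = -1193/585 + 4582/3667 = -1694261/2145195 ≈ -0.78979)
d(j) = -16 - 4*j (d(j) = (-4 - j)*4 = -16 - 4*j)
d(O(0))/o = (-16 - 4*(-9))/(-1694261/2145195) = (-16 + 36)*(-2145195/1694261) = 20*(-2145195/1694261) = -42903900/1694261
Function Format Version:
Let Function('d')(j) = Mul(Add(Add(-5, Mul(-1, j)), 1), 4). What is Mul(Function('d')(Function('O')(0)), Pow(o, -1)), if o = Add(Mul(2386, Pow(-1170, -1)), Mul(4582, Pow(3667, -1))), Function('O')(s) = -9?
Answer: Rational(-42903900, 1694261) ≈ -25.323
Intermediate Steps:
o = Rational(-1694261, 2145195) (o = Add(Mul(2386, Rational(-1, 1170)), Mul(4582, Rational(1, 3667))) = Add(Rational(-1193, 585), Rational(4582, 3667)) = Rational(-1694261, 2145195) ≈ -0.78979)
Function('d')(j) = Add(-16, Mul(-4, j)) (Function('d')(j) = Mul(Add(-4, Mul(-1, j)), 4) = Add(-16, Mul(-4, j)))
Mul(Function('d')(Function('O')(0)), Pow(o, -1)) = Mul(Add(-16, Mul(-4, -9)), Pow(Rational(-1694261, 2145195), -1)) = Mul(Add(-16, 36), Rational(-2145195, 1694261)) = Mul(20, Rational(-2145195, 1694261)) = Rational(-42903900, 1694261)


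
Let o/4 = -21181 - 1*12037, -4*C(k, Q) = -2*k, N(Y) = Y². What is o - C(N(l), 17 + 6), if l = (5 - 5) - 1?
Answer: -265745/2 ≈ -1.3287e+5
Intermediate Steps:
l = -1 (l = 0 - 1 = -1)
C(k, Q) = k/2 (C(k, Q) = -(-1)*k/2 = k/2)
o = -132872 (o = 4*(-21181 - 1*12037) = 4*(-21181 - 12037) = 4*(-33218) = -132872)
o - C(N(l), 17 + 6) = -132872 - (-1)²/2 = -132872 - 1/2 = -132872 - 1*½ = -132872 - ½ = -265745/2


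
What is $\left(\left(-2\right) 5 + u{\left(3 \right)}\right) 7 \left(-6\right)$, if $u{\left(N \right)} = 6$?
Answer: $168$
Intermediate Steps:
$\left(\left(-2\right) 5 + u{\left(3 \right)}\right) 7 \left(-6\right) = \left(\left(-2\right) 5 + 6\right) 7 \left(-6\right) = \left(-10 + 6\right) 7 \left(-6\right) = \left(-4\right) 7 \left(-6\right) = \left(-28\right) \left(-6\right) = 168$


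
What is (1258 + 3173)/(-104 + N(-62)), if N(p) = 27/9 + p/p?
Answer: -4431/100 ≈ -44.310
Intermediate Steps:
N(p) = 4 (N(p) = 27*(⅑) + 1 = 3 + 1 = 4)
(1258 + 3173)/(-104 + N(-62)) = (1258 + 3173)/(-104 + 4) = 4431/(-100) = 4431*(-1/100) = -4431/100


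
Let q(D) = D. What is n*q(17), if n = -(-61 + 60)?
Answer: 17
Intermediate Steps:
n = 1 (n = -1*(-1) = 1)
n*q(17) = 1*17 = 17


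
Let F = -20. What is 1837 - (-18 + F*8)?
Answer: 2015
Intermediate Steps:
1837 - (-18 + F*8) = 1837 - (-18 - 20*8) = 1837 - (-18 - 160) = 1837 - 1*(-178) = 1837 + 178 = 2015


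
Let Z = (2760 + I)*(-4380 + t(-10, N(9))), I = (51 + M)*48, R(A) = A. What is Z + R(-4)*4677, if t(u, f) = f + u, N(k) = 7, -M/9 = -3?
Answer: -28525740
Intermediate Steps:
M = 27 (M = -9*(-3) = 27)
I = 3744 (I = (51 + 27)*48 = 78*48 = 3744)
Z = -28507032 (Z = (2760 + 3744)*(-4380 + (7 - 10)) = 6504*(-4380 - 3) = 6504*(-4383) = -28507032)
Z + R(-4)*4677 = -28507032 - 4*4677 = -28507032 - 18708 = -28525740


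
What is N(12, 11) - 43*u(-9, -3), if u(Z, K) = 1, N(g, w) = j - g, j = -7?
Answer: -62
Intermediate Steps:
N(g, w) = -7 - g
N(12, 11) - 43*u(-9, -3) = (-7 - 1*12) - 43*1 = (-7 - 12) - 43 = -19 - 43 = -62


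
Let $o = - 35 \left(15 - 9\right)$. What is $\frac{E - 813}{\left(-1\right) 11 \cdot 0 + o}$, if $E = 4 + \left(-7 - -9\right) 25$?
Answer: $\frac{253}{70} \approx 3.6143$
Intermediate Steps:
$E = 54$ ($E = 4 + \left(-7 + 9\right) 25 = 4 + 2 \cdot 25 = 4 + 50 = 54$)
$o = -210$ ($o = \left(-35\right) 6 = -210$)
$\frac{E - 813}{\left(-1\right) 11 \cdot 0 + o} = \frac{54 - 813}{\left(-1\right) 11 \cdot 0 - 210} = - \frac{759}{\left(-11\right) 0 - 210} = - \frac{759}{0 - 210} = - \frac{759}{-210} = \left(-759\right) \left(- \frac{1}{210}\right) = \frac{253}{70}$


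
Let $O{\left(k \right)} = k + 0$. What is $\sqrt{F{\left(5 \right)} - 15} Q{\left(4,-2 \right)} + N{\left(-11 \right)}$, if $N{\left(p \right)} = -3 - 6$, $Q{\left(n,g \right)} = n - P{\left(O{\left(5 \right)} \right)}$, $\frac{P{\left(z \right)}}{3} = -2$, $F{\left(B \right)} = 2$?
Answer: $-9 + 10 i \sqrt{13} \approx -9.0 + 36.056 i$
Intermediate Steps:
$O{\left(k \right)} = k$
$P{\left(z \right)} = -6$ ($P{\left(z \right)} = 3 \left(-2\right) = -6$)
$Q{\left(n,g \right)} = 6 + n$ ($Q{\left(n,g \right)} = n - -6 = n + 6 = 6 + n$)
$N{\left(p \right)} = -9$ ($N{\left(p \right)} = -3 - 6 = -9$)
$\sqrt{F{\left(5 \right)} - 15} Q{\left(4,-2 \right)} + N{\left(-11 \right)} = \sqrt{2 - 15} \left(6 + 4\right) - 9 = \sqrt{-13} \cdot 10 - 9 = i \sqrt{13} \cdot 10 - 9 = 10 i \sqrt{13} - 9 = -9 + 10 i \sqrt{13}$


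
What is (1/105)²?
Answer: 1/11025 ≈ 9.0703e-5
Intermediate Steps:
(1/105)² = 1/11025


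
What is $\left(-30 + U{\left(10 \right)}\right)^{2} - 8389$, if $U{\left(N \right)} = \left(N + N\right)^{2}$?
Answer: $128511$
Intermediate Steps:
$U{\left(N \right)} = 4 N^{2}$ ($U{\left(N \right)} = \left(2 N\right)^{2} = 4 N^{2}$)
$\left(-30 + U{\left(10 \right)}\right)^{2} - 8389 = \left(-30 + 4 \cdot 10^{2}\right)^{2} - 8389 = \left(-30 + 4 \cdot 100\right)^{2} - 8389 = \left(-30 + 400\right)^{2} - 8389 = 370^{2} - 8389 = 136900 - 8389 = 128511$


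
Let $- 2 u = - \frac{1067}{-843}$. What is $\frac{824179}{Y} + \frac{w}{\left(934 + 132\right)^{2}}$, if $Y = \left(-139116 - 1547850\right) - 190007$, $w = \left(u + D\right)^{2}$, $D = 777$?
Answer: $\frac{553672604017104821}{6063000099442807248} \approx 0.09132$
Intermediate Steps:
$u = - \frac{1067}{1686}$ ($u = - \frac{\left(-1067\right) \frac{1}{-843}}{2} = - \frac{\left(-1067\right) \left(- \frac{1}{843}\right)}{2} = \left(- \frac{1}{2}\right) \frac{1067}{843} = - \frac{1067}{1686} \approx -0.63286$)
$w = \frac{1713363192025}{2842596}$ ($w = \left(- \frac{1067}{1686} + 777\right)^{2} = \left(\frac{1308955}{1686}\right)^{2} = \frac{1713363192025}{2842596} \approx 6.0275 \cdot 10^{5}$)
$Y = -1876973$ ($Y = -1686966 - 190007 = -1876973$)
$\frac{824179}{Y} + \frac{w}{\left(934 + 132\right)^{2}} = \frac{824179}{-1876973} + \frac{1713363192025}{2842596 \left(934 + 132\right)^{2}} = 824179 \left(- \frac{1}{1876973}\right) + \frac{1713363192025}{2842596 \cdot 1066^{2}} = - \frac{824179}{1876973} + \frac{1713363192025}{2842596 \cdot 1136356} = - \frac{824179}{1876973} + \frac{1713363192025}{2842596} \cdot \frac{1}{1136356} = - \frac{824179}{1876973} + \frac{1713363192025}{3230201020176} = \frac{553672604017104821}{6063000099442807248}$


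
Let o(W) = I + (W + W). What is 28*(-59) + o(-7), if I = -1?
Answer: -1667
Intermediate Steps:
o(W) = -1 + 2*W (o(W) = -1 + (W + W) = -1 + 2*W)
28*(-59) + o(-7) = 28*(-59) + (-1 + 2*(-7)) = -1652 + (-1 - 14) = -1652 - 15 = -1667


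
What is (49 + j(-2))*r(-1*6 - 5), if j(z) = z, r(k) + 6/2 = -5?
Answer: -376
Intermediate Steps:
r(k) = -8 (r(k) = -3 - 5 = -8)
(49 + j(-2))*r(-1*6 - 5) = (49 - 2)*(-8) = 47*(-8) = -376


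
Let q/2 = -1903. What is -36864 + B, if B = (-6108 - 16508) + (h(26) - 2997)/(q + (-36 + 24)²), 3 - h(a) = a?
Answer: -108906370/1831 ≈ -59479.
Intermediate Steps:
q = -3806 (q = 2*(-1903) = -3806)
h(a) = 3 - a
B = -41408386/1831 (B = (-6108 - 16508) + ((3 - 1*26) - 2997)/(-3806 + (-36 + 24)²) = -22616 + ((3 - 26) - 2997)/(-3806 + (-12)²) = -22616 + (-23 - 2997)/(-3806 + 144) = -22616 - 3020/(-3662) = -22616 - 3020*(-1/3662) = -22616 + 1510/1831 = -41408386/1831 ≈ -22615.)
-36864 + B = -36864 - 41408386/1831 = -108906370/1831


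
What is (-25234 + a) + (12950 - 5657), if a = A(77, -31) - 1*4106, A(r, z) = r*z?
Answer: -24434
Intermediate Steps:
a = -6493 (a = 77*(-31) - 1*4106 = -2387 - 4106 = -6493)
(-25234 + a) + (12950 - 5657) = (-25234 - 6493) + (12950 - 5657) = -31727 + 7293 = -24434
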